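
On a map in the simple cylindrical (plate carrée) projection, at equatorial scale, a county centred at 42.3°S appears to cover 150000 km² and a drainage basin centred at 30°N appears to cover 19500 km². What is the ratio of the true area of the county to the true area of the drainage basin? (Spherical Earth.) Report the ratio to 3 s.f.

On the plate carrée, areal scale = h·k = 1 × sec φ, so true area = apparent × cos φ.
True area of county: 150000 × cos(42.3°) = 150000 × 0.7396 = 110900 km².
True area of drainage basin: 19500 × cos(30°) = 19500 × 0.8660 = 16890 km².
Ratio = 110900 / 16890 ≈ 6.57.

6.57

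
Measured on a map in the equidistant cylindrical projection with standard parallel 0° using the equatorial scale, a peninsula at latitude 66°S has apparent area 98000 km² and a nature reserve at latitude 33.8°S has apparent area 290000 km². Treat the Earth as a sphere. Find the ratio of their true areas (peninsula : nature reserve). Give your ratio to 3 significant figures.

0.165

Plate carrée has h = 1 and k = sec φ, giving areal scale sec φ; true area = (apparent area) · cos φ.
True area of peninsula: 98000 × cos(66°) = 98000 × 0.4067 = 39860 km².
True area of nature reserve: 290000 × cos(33.8°) = 290000 × 0.8310 = 241000 km².
Ratio = 39860 / 241000 ≈ 0.165.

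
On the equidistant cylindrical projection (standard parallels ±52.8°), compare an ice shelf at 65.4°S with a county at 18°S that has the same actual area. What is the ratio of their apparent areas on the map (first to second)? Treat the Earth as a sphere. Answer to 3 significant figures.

2.28

The equidistant cylindrical projection with φ₀ = 52.8° has h = 1 (meridians true) and k = cos φ₀ / cos φ along parallels.
Areal scale at 65.4°: h·k = 1.000 × 1.452 = 1.452.
Areal scale at 18°: h·k = 1.000 × 0.6357 = 0.6357.
Ratio = 1.452/0.6357 ≈ 2.28.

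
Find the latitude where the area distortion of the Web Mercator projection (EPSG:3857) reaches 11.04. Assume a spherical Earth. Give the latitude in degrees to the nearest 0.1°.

72.5°

Mercator areal scale is sec²φ.
sec²φ = 11.04  ⇒  cos²φ = 0.09058  ⇒  cos φ = 0.3010.
φ = arccos(0.3010) ≈ 72.5°.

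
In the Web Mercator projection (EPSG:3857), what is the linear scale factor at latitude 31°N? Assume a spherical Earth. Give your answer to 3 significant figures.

1.17

For Mercator, h = k = sec φ (a conformal cylindrical projection has a single point scale, 1/cos φ).
k = 1/cos 31° = 1/0.8572 = 1.167.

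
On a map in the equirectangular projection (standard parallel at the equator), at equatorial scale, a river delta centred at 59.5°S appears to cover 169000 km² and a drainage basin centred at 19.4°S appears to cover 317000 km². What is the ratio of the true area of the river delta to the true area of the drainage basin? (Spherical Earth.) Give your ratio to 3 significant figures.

On the plate carrée, areal scale = h·k = 1 × sec φ, so true area = apparent × cos φ.
True area of river delta: 169000 × cos(59.5°) = 169000 × 0.5075 = 85770 km².
True area of drainage basin: 317000 × cos(19.4°) = 317000 × 0.9432 = 299000 km².
Ratio = 85770 / 299000 ≈ 0.287.

0.287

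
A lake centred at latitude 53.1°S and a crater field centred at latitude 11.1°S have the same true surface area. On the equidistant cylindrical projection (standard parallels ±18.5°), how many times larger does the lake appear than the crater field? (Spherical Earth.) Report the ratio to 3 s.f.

1.63

With standard parallel φ₀ = 18.5°, the equirectangular projection gives x = Rλ cos φ₀, y = Rφ, so h = 1 and k = cos 18.5° / cos φ.
Areal scale at 53.1°: h·k = 1.000 × 1.579 = 1.579.
Areal scale at 11.1°: h·k = 1.000 × 0.9664 = 0.9664.
Ratio = 1.579/0.9664 ≈ 1.63.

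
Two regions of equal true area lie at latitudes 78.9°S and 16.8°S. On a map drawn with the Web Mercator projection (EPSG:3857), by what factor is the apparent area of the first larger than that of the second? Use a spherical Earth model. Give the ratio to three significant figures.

Mercator areal scale is sec²φ.
At 78.9°: sec²(78.9°) = 1/0.1925² = 26.98.
At 16.8°: sec²(16.8°) = 1/0.9573² = 1.091.
Ratio = 26.98/1.091 = cos²(16.8°)/cos²(78.9°) ≈ 24.7.

24.7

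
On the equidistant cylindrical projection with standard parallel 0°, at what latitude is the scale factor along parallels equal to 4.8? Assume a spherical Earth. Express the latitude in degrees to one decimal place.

78.0°

Plate carrée: h = 1, k = sec φ along parallels.
sec φ = 4.8  ⇒  cos φ = 0.2083  ⇒  φ ≈ 78.0°.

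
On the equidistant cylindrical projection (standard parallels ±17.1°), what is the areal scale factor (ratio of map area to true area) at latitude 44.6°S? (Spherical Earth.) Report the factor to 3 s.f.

In the equirectangular projection with standard parallel φ₀ = 17.1° (x = Rλ cos φ₀, y = Rφ), meridians are true-scale (h = 1) and the parallel scale is k = cos φ₀ / cos φ.
Areal scale = h·k = 1 × cos φ₀ / cos φ; at 44.6°, h = 1.000, k = 1.342, so h·k = 1.342.

1.34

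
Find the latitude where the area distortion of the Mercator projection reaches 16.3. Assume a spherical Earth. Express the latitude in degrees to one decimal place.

Mercator areal scale is sec²φ.
sec²φ = 16.3  ⇒  cos²φ = 0.06135  ⇒  cos φ = 0.2477.
φ = arccos(0.2477) ≈ 75.7°.

75.7°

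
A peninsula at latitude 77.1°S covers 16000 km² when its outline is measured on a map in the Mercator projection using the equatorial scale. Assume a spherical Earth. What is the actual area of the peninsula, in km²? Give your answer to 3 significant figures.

797 km²

The Mercator projection is conformal; its linear scale factor is the same in every direction and equals sec φ = 1/cos φ.
Areal scale = k² = sec²φ = 1/cos²(77.1°) = 1/0.2233² = 20.06.
True area = apparent / (areal scale) = 16000 / 20.06 ≈ 797 km².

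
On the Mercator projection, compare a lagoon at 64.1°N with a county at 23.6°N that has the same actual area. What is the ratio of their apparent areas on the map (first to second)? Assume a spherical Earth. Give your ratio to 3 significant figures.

Mercator is conformal with k = sec φ, so areal scale = k² = sec²φ.
At 64.1°: sec²(64.1°) = 1/0.4368² = 5.241.
At 23.6°: sec²(23.6°) = 1/0.9164² = 1.191.
Ratio = 5.241/1.191 = cos²(23.6°)/cos²(64.1°) ≈ 4.40.

4.40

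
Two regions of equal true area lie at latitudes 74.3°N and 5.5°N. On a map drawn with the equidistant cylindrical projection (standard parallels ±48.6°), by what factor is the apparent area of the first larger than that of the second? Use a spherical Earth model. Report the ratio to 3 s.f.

The equidistant cylindrical projection with φ₀ = 48.6° has h = 1 (meridians true) and k = cos φ₀ / cos φ along parallels.
Areal scale at 74.3°: h·k = 1.000 × 2.444 = 2.444.
Areal scale at 5.5°: h·k = 1.000 × 0.6644 = 0.6644.
Ratio = 2.444/0.6644 ≈ 3.68.

3.68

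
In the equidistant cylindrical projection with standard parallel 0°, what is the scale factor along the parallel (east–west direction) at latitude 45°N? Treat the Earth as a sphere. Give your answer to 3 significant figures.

1.41

For the equirectangular projection with φ₀ = 0 (plate carrée), h = 1 along meridians and k = sec φ along parallels.
k = 1/cos 45° = 1/0.7071 = 1.414.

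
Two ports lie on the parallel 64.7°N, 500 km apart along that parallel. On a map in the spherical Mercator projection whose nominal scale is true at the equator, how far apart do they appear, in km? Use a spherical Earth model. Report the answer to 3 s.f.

For Mercator, h = k = sec φ (a conformal cylindrical projection has a single point scale, 1/cos φ).
Along the parallel, k = sec 64.7° = 1/0.4274 = 2.340.
Map distance = 500 × 2.340 ≈ 1170 km.

1170 km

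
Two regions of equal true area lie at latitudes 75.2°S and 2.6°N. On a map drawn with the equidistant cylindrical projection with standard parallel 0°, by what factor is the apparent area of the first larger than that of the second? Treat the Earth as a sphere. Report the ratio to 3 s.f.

Plate carrée maps x = Rλ, y = Rφ. The meridian scale is h = 1 and the parallel scale is k = 1/cos φ = sec φ.
Areal scale at 75.2°: h·k = 1.000 × 3.915 = 3.915.
Areal scale at 2.6°: h·k = 1.000 × 1.001 = 1.001.
Ratio = 3.915/1.001 ≈ 3.91.

3.91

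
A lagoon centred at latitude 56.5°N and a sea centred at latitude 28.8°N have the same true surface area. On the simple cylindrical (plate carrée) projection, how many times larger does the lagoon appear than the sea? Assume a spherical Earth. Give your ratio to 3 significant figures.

1.59

Plate carrée maps x = Rλ, y = Rφ. The meridian scale is h = 1 and the parallel scale is k = 1/cos φ = sec φ.
Areal scale at 56.5°: h·k = 1.000 × 1.812 = 1.812.
Areal scale at 28.8°: h·k = 1.000 × 1.141 = 1.141.
Ratio = 1.812/1.141 ≈ 1.59.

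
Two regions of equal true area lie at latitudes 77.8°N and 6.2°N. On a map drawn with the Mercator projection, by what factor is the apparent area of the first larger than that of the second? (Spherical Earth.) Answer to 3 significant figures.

22.1

Mercator is conformal with k = sec φ, so areal scale = k² = sec²φ.
At 77.8°: sec²(77.8°) = 1/0.2113² = 22.39.
At 6.2°: sec²(6.2°) = 1/0.9942² = 1.012.
Ratio = 22.39/1.012 = cos²(6.2°)/cos²(77.8°) ≈ 22.1.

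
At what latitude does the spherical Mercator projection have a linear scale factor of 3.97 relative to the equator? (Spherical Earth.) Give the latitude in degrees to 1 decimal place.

75.4°

Mercator scale is k = sec φ = 1/cos φ.
1/cos φ = 3.97  ⇒  cos φ = 0.2519  ⇒  φ = arccos(0.2519) ≈ 75.4°.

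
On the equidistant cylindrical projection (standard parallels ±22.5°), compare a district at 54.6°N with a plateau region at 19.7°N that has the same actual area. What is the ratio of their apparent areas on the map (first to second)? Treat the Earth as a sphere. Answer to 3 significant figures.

1.63

With standard parallel φ₀ = 22.5°, the equirectangular projection gives x = Rλ cos φ₀, y = Rφ, so h = 1 and k = cos 22.5° / cos φ.
Areal scale at 54.6°: h·k = 1.000 × 1.595 = 1.595.
Areal scale at 19.7°: h·k = 1.000 × 0.9813 = 0.9813.
Ratio = 1.595/0.9813 ≈ 1.63.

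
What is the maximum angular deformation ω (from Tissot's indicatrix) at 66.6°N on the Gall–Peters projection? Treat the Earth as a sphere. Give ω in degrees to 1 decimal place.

62.7°

The Gall–Peters projection is cylindrical equal-area with φ₀ = 45°. Cylindrical equal-area (φ₀ = 45°): h = cos φ / cos 45° along meridians, k = cos 45° / cos φ along parallels; h·k = 1.
At 66.6°: h = 0.5617, k = 1.780; principal scales a = 1.780, b = 0.5617.
sin(ω/2) = (a − b)/(a + b) = 1.219/2.342 = 0.5204, so ω = 2 arcsin(0.5204) ≈ 62.7°.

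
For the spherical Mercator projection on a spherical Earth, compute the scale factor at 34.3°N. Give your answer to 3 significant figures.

1.21

Mercator is conformal, so the point scale is isotropic: h = k = sec φ = 1/cos φ.
k = 1/cos 34.3° = 1/0.8261 = 1.211.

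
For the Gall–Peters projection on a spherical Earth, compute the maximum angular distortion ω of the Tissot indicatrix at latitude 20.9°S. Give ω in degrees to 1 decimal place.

Gall–Peters is a cylindrical equal-area projection with standard parallels at ±45°. Cylindrical equal-area (φ₀ = 45°): h = cos φ / cos 45° along meridians, k = cos 45° / cos φ along parallels; h·k = 1.
At 20.9°: h = 1.321, k = 0.7569; principal scales a = 1.321, b = 0.7569.
sin(ω/2) = (a − b)/(a + b) = 0.5643/2.078 = 0.2715, so ω = 2 arcsin(0.2715) ≈ 31.5°.

31.5°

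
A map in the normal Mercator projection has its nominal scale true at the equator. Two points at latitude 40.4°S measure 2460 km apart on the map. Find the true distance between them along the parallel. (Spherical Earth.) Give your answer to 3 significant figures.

1870 km

For Mercator, h = k = sec φ (a conformal cylindrical projection has a single point scale, 1/cos φ).
Along the parallel at 40.4°, map distances are exaggerated by k = sec 40.4° = 1.313.
True distance = 2460 / 1.313 = 2460 × cos 40.4° ≈ 1870 km.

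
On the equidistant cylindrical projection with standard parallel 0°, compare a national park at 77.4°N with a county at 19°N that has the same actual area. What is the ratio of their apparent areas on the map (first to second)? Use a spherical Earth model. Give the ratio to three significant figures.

4.33

In the plate carrée (x = Rλ, y = Rφ), meridians are true-scale (h = 1) and parallels are stretched by k = sec φ.
Areal scale at 77.4°: h·k = 1.000 × 4.584 = 4.584.
Areal scale at 19°: h·k = 1.000 × 1.058 = 1.058.
Ratio = 4.584/1.058 ≈ 4.33.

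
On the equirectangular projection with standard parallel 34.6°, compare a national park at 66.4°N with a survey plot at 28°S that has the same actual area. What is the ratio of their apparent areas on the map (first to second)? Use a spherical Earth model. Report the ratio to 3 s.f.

2.21

The equidistant cylindrical projection with φ₀ = 34.6° has h = 1 (meridians true) and k = cos φ₀ / cos φ along parallels.
Areal scale at 66.4°: h·k = 1.000 × 2.056 = 2.056.
Areal scale at 28°: h·k = 1.000 × 0.9323 = 0.9323.
Ratio = 2.056/0.9323 ≈ 2.21.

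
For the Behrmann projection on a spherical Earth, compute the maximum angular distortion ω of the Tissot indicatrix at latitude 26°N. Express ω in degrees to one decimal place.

The Behrmann projection is cylindrical equal-area with φ₀ = 30°. Cylindrical equal-area (φ₀ = 30°): h = cos φ / cos 30° along meridians, k = cos 30° / cos φ along parallels; h·k = 1.
At 26°: h = 1.038, k = 0.9635; principal scales a = 1.038, b = 0.9635.
sin(ω/2) = (a − b)/(a + b) = 0.07430/2.001 = 0.03712, so ω = 2 arcsin(0.03712) ≈ 4.3°.

4.3°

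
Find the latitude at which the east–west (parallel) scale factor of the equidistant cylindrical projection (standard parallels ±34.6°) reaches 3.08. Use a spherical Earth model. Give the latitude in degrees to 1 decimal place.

74.5°

With standard parallel φ₀ = 34.6°, the equirectangular projection gives x = Rλ cos φ₀, y = Rφ, so h = 1 and k = cos 34.6° / cos φ.
k = cos φ₀ / cos φ = 3.08  ⇒  cos φ = cos 34.6° / 3.08 = 0.2673.
φ = arccos(0.2673) ≈ 74.5°.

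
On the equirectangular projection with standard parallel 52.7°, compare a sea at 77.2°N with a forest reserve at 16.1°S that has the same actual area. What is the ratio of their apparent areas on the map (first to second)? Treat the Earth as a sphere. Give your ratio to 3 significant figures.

4.34

In the equirectangular projection with standard parallel φ₀ = 52.7° (x = Rλ cos φ₀, y = Rφ), meridians are true-scale (h = 1) and the parallel scale is k = cos φ₀ / cos φ.
Areal scale at 77.2°: h·k = 1.000 × 2.735 = 2.735.
Areal scale at 16.1°: h·k = 1.000 × 0.6307 = 0.6307.
Ratio = 2.735/0.6307 ≈ 4.34.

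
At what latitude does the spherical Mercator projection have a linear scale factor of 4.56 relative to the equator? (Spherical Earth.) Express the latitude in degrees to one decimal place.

77.3°

Mercator scale is k = sec φ = 1/cos φ.
1/cos φ = 4.56  ⇒  cos φ = 0.2193  ⇒  φ = arccos(0.2193) ≈ 77.3°.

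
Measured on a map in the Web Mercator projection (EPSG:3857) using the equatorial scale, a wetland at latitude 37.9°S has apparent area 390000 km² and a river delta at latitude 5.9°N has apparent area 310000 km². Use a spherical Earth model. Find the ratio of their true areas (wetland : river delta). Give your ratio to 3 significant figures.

0.792

On Mercator the areal scale is sec²φ, so true area = apparent × cos²φ.
True area of wetland: 390000 × cos²(37.9°) = 390000 × 0.6227 = 242800 km².
True area of river delta: 310000 × cos²(5.9°) = 310000 × 0.9894 = 306700 km².
Ratio = 242800 / 306700 ≈ 0.792.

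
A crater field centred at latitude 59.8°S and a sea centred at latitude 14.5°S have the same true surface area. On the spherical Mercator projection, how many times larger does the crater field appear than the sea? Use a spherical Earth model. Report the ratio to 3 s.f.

3.70

Mercator areal scale is sec²φ.
At 59.8°: sec²(59.8°) = 1/0.5030² = 3.952.
At 14.5°: sec²(14.5°) = 1/0.9681² = 1.067.
Ratio = 3.952/1.067 = cos²(14.5°)/cos²(59.8°) ≈ 3.70.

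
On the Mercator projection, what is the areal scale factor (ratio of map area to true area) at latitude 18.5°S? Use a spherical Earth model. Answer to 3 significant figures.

1.11

For Mercator, h = k = sec φ (a conformal cylindrical projection has a single point scale, 1/cos φ).
Areal scale = k² = sec²φ = 1/cos²(18.5°) = 1/0.9483² = 1.112.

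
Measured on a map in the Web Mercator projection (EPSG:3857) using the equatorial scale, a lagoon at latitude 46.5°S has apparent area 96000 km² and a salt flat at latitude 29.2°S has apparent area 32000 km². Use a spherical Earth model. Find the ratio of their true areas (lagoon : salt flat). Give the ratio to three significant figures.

Since Mercator area scale is 1/cos²φ, the true area equals the apparent area multiplied by cos²φ.
True area of lagoon: 96000 × cos²(46.5°) = 96000 × 0.4738 = 45490 km².
True area of salt flat: 32000 × cos²(29.2°) = 32000 × 0.7620 = 24380 km².
Ratio = 45490 / 24380 ≈ 1.87.

1.87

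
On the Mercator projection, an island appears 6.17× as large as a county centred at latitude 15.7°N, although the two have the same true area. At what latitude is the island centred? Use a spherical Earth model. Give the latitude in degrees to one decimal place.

67.2°

Mercator areal scale is sec²φ, so apparent-area ratio = sec²φ₁ / sec²φ₂ = cos²φ₂ / cos²φ₁.
cos²φ₂ / cos²φ₁ = 6.17  ⇒  cos φ₁ = cos 15.7° / √6.17 = 0.9627/2.484 = 0.3876.
φ₁ = arccos(0.3876) ≈ 67.2°.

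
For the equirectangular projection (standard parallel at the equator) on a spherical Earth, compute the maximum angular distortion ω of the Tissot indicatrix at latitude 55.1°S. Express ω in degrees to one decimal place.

31.6°

In the plate carrée (x = Rλ, y = Rφ), meridians are true-scale (h = 1) and parallels are stretched by k = sec φ.
At 55.1°: h = 1.000, k = 1.748; principal scales a = 1.748, b = 1.000.
sin(ω/2) = (a − b)/(a + b) = 0.7478/2.748 = 0.2721, so ω = 2 arcsin(0.2721) ≈ 31.6°.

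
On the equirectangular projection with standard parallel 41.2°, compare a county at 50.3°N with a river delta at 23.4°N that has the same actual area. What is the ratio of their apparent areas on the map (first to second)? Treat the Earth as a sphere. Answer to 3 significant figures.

1.44

The equidistant cylindrical projection with φ₀ = 41.2° has h = 1 (meridians true) and k = cos φ₀ / cos φ along parallels.
Areal scale at 50.3°: h·k = 1.000 × 1.178 = 1.178.
Areal scale at 23.4°: h·k = 1.000 × 0.8198 = 0.8198.
Ratio = 1.178/0.8198 ≈ 1.44.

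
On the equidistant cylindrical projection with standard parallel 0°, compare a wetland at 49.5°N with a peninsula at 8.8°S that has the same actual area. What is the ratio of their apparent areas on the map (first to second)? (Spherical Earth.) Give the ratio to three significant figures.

1.52

For the equirectangular projection with φ₀ = 0 (plate carrée), h = 1 along meridians and k = sec φ along parallels.
Areal scale at 49.5°: h·k = 1.000 × 1.540 = 1.540.
Areal scale at 8.8°: h·k = 1.000 × 1.012 = 1.012.
Ratio = 1.540/1.012 ≈ 1.52.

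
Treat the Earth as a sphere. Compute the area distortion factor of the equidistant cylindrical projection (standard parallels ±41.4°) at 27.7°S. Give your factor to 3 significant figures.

With standard parallel φ₀ = 41.4°, the equirectangular projection gives x = Rλ cos φ₀, y = Rφ, so h = 1 and k = cos 41.4° / cos φ.
Areal scale = h·k = 1 × cos φ₀ / cos φ; at 27.7°, h = 1.000, k = 0.8472, so h·k = 0.8472.

0.847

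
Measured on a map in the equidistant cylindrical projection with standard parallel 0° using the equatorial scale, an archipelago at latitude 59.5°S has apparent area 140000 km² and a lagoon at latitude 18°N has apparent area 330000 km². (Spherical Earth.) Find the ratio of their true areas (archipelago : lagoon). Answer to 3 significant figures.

Plate carrée has h = 1 and k = sec φ, giving areal scale sec φ; true area = (apparent area) · cos φ.
True area of archipelago: 140000 × cos(59.5°) = 140000 × 0.5075 = 71060 km².
True area of lagoon: 330000 × cos(18°) = 330000 × 0.9511 = 313800 km².
Ratio = 71060 / 313800 ≈ 0.226.

0.226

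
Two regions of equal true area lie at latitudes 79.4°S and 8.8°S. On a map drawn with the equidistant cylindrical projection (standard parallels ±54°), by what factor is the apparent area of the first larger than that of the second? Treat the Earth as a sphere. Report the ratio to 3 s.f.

The equidistant cylindrical projection with φ₀ = 54° has h = 1 (meridians true) and k = cos φ₀ / cos φ along parallels.
Areal scale at 79.4°: h·k = 1.000 × 3.195 = 3.195.
Areal scale at 8.8°: h·k = 1.000 × 0.5948 = 0.5948.
Ratio = 3.195/0.5948 ≈ 5.37.

5.37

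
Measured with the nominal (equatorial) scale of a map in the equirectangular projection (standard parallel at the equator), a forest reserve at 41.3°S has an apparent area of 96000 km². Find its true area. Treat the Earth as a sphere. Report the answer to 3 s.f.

In the plate carrée (x = Rλ, y = Rφ), meridians are true-scale (h = 1) and parallels are stretched by k = sec φ.
Areal scale = h·k = 1 × sec φ; at 41.3°, h = 1.000, k = 1.331, so h·k = 1.331.
True area = apparent / (areal scale) = 96000 / 1.331 ≈ 72100 km².

72100 km²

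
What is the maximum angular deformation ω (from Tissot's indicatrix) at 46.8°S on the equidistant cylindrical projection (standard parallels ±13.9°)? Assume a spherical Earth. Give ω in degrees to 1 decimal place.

19.9°

In the equirectangular projection with standard parallel φ₀ = 13.9° (x = Rλ cos φ₀, y = Rφ), meridians are true-scale (h = 1) and the parallel scale is k = cos φ₀ / cos φ.
At 46.8°: h = 1.000, k = 1.418; principal scales a = 1.418, b = 1.000.
sin(ω/2) = (a − b)/(a + b) = 0.4180/2.418 = 0.1729, so ω = 2 arcsin(0.1729) ≈ 19.9°.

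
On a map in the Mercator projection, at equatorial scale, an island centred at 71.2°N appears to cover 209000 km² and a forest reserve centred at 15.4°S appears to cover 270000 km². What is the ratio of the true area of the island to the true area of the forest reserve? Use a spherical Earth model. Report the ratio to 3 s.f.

On Mercator the areal scale is sec²φ, so true area = apparent × cos²φ.
True area of island: 209000 × cos²(71.2°) = 209000 × 0.1039 = 21710 km².
True area of forest reserve: 270000 × cos²(15.4°) = 270000 × 0.9295 = 251000 km².
Ratio = 21710 / 251000 ≈ 0.0865.

0.0865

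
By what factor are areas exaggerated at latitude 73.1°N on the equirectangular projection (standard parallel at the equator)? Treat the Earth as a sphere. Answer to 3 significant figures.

3.44

For the equirectangular projection with φ₀ = 0 (plate carrée), h = 1 along meridians and k = sec φ along parallels.
Areal scale = h·k = 1 × sec φ; at 73.1°, h = 1.000, k = 3.440, so h·k = 3.440.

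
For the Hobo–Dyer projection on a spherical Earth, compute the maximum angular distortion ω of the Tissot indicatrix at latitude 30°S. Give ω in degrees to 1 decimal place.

10.0°

Hobo–Dyer is a cylindrical equal-area projection with standard parallels at ±37.5°. A cylindrical equal-area projection with standard parallel φ₀ has meridian scale h = cos φ / cos φ₀ and parallel scale k = cos φ₀ / cos φ (so areas are preserved, h·k = 1).
At 30°: h = 1.092, k = 0.9161; principal scales a = 1.092, b = 0.9161.
sin(ω/2) = (a − b)/(a + b) = 0.1755/2.008 = 0.08742, so ω = 2 arcsin(0.08742) ≈ 10.0°.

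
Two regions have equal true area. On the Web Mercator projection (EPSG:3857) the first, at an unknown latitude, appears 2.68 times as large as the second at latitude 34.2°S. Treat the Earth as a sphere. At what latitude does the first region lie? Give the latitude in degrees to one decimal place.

For equal true areas on Mercator, apparent areas scale as sec²φ, so the ratio is cos²φ₂ / cos²φ₁.
cos²φ₂ / cos²φ₁ = 2.68  ⇒  cos φ₁ = cos 34.2° / √2.68 = 0.8271/1.637 = 0.5052.
φ₁ = arccos(0.5052) ≈ 59.7°.

59.7°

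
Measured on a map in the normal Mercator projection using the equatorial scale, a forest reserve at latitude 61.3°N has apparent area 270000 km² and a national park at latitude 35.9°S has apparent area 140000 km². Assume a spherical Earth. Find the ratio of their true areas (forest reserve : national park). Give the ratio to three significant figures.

On Mercator the areal scale is sec²φ, so true area = apparent × cos²φ.
True area of forest reserve: 270000 × cos²(61.3°) = 270000 × 0.2306 = 62270 km².
True area of national park: 140000 × cos²(35.9°) = 140000 × 0.6562 = 91860 km².
Ratio = 62270 / 91860 ≈ 0.678.

0.678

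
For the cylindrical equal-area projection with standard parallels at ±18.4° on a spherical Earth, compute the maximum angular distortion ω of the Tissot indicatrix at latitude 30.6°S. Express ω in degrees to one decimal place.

11.2°

A cylindrical equal-area projection with standard parallel φ₀ has meridian scale h = cos φ / cos φ₀ and parallel scale k = cos φ₀ / cos φ (so areas are preserved, h·k = 1).
At 30.6°: h = 0.9071, k = 1.102; principal scales a = 1.102, b = 0.9071.
sin(ω/2) = (a − b)/(a + b) = 0.1953/2.010 = 0.09718, so ω = 2 arcsin(0.09718) ≈ 11.2°.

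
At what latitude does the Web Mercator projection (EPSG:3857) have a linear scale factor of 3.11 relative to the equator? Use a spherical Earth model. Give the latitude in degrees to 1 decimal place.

Mercator scale is k = sec φ = 1/cos φ.
1/cos φ = 3.11  ⇒  cos φ = 0.3215  ⇒  φ = arccos(0.3215) ≈ 71.2°.

71.2°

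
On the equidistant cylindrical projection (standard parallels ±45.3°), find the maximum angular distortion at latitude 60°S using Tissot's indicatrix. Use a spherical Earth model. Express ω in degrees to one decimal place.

In the equirectangular projection with standard parallel φ₀ = 45.3° (x = Rλ cos φ₀, y = Rφ), meridians are true-scale (h = 1) and the parallel scale is k = cos φ₀ / cos φ.
At 60°: h = 1.000, k = 1.407; principal scales a = 1.407, b = 1.000.
sin(ω/2) = (a − b)/(a + b) = 0.4068/2.407 = 0.1690, so ω = 2 arcsin(0.1690) ≈ 19.5°.

19.5°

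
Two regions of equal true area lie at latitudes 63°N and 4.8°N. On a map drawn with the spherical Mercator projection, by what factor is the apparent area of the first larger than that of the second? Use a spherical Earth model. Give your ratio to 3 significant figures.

Mercator areal scale is sec²φ.
At 63°: sec²(63°) = 1/0.4540² = 4.852.
At 4.8°: sec²(4.8°) = 1/0.9965² = 1.007.
Ratio = 4.852/1.007 = cos²(4.8°)/cos²(63°) ≈ 4.82.

4.82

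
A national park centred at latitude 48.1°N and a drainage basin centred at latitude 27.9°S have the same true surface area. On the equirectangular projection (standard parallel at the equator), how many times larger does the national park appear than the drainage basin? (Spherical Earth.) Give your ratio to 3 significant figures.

For the equirectangular projection with φ₀ = 0 (plate carrée), h = 1 along meridians and k = sec φ along parallels.
Areal scale at 48.1°: h·k = 1.000 × 1.497 = 1.497.
Areal scale at 27.9°: h·k = 1.000 × 1.132 = 1.132.
Ratio = 1.497/1.132 ≈ 1.32.

1.32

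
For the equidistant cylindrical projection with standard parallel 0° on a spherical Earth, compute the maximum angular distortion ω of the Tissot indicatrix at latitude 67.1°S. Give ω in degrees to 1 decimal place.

52.2°

Plate carrée maps x = Rλ, y = Rφ. The meridian scale is h = 1 and the parallel scale is k = 1/cos φ = sec φ.
At 67.1°: h = 1.000, k = 2.570; principal scales a = 2.570, b = 1.000.
sin(ω/2) = (a − b)/(a + b) = 1.570/3.570 = 0.4398, so ω = 2 arcsin(0.4398) ≈ 52.2°.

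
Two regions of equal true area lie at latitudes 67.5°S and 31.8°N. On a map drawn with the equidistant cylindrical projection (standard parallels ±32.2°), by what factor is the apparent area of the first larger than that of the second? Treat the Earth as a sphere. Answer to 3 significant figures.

The equidistant cylindrical projection with φ₀ = 32.2° has h = 1 (meridians true) and k = cos φ₀ / cos φ along parallels.
Areal scale at 67.5°: h·k = 1.000 × 2.211 = 2.211.
Areal scale at 31.8°: h·k = 1.000 × 0.9956 = 0.9956.
Ratio = 2.211/0.9956 ≈ 2.22.

2.22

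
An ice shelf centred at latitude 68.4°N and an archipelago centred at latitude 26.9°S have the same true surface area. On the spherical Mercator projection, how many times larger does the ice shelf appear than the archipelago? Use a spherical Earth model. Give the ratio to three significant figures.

5.87

Mercator is conformal with k = sec φ, so areal scale = k² = sec²φ.
At 68.4°: sec²(68.4°) = 1/0.3681² = 7.379.
At 26.9°: sec²(26.9°) = 1/0.8918² = 1.257.
Ratio = 7.379/1.257 = cos²(26.9°)/cos²(68.4°) ≈ 5.87.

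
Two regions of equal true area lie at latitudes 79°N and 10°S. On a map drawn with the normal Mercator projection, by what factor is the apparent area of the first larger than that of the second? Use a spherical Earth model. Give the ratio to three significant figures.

Mercator is conformal with k = sec φ, so areal scale = k² = sec²φ.
At 79°: sec²(79°) = 1/0.1908² = 27.47.
At 10°: sec²(10°) = 1/0.9848² = 1.031.
Ratio = 27.47/1.031 = cos²(10°)/cos²(79°) ≈ 26.6.

26.6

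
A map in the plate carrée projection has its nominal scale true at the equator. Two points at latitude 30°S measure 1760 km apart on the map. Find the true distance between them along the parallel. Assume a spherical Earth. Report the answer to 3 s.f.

1520 km

Plate carrée maps x = Rλ, y = Rφ. The meridian scale is h = 1 and the parallel scale is k = 1/cos φ = sec φ.
Along the parallel at 30°, map distances are exaggerated by k = sec 30° = 1.155.
True distance = 1760 / 1.155 = 1760 × cos 30° ≈ 1520 km.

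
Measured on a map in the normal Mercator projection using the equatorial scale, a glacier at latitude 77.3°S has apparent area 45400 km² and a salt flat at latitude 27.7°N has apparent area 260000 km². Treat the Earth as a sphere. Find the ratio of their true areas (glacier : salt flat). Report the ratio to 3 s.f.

Since Mercator area scale is 1/cos²φ, the true area equals the apparent area multiplied by cos²φ.
True area of glacier: 45400 × cos²(77.3°) = 45400 × 0.04833 = 2194 km².
True area of salt flat: 260000 × cos²(27.7°) = 260000 × 0.7839 = 203800 km².
Ratio = 2194 / 203800 ≈ 0.0108.

0.0108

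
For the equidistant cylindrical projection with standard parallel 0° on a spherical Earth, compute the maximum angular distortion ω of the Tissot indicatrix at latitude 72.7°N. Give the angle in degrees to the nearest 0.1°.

Plate carrée maps x = Rλ, y = Rφ. The meridian scale is h = 1 and the parallel scale is k = 1/cos φ = sec φ.
At 72.7°: h = 1.000, k = 3.363; principal scales a = 3.363, b = 1.000.
sin(ω/2) = (a − b)/(a + b) = 2.363/4.363 = 0.5416, so ω = 2 arcsin(0.5416) ≈ 65.6°.

65.6°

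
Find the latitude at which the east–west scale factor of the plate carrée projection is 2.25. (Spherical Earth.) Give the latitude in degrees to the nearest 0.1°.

Plate carrée: h = 1, k = sec φ along parallels.
sec φ = 2.25  ⇒  cos φ = 0.4444  ⇒  φ ≈ 63.6°.

63.6°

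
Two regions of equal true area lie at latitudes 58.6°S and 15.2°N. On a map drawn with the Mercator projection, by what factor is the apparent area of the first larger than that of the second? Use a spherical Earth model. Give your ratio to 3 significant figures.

3.43

Mercator areal scale is sec²φ.
At 58.6°: sec²(58.6°) = 1/0.5210² = 3.684.
At 15.2°: sec²(15.2°) = 1/0.9650² = 1.074.
Ratio = 3.684/1.074 = cos²(15.2°)/cos²(58.6°) ≈ 3.43.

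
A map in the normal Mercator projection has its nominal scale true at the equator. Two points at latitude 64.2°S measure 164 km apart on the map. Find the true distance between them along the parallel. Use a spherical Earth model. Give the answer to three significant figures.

Mercator is conformal, so the point scale is isotropic: h = k = sec φ = 1/cos φ.
Along the parallel at 64.2°, map distances are exaggerated by k = sec 64.2° = 2.298.
True distance = 164 / 2.298 = 164 × cos 64.2° ≈ 71.4 km.

71.4 km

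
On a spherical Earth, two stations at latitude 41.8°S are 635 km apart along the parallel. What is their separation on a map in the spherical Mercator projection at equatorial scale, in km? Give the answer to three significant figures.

852 km

Mercator is conformal, so the point scale is isotropic: h = k = sec φ = 1/cos φ.
Along the parallel, k = sec 41.8° = 1/0.7455 = 1.341.
Map distance = 635 × 1.341 ≈ 852 km.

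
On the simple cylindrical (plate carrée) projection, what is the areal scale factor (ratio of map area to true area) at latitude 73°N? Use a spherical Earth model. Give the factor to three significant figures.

Plate carrée maps x = Rλ, y = Rφ. The meridian scale is h = 1 and the parallel scale is k = 1/cos φ = sec φ.
Areal scale = h·k = 1 × sec φ; at 73°, h = 1.000, k = 3.420, so h·k = 3.420.

3.42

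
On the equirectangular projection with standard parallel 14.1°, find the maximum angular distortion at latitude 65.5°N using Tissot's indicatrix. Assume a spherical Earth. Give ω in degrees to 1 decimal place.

47.3°

With standard parallel φ₀ = 14.1°, the equirectangular projection gives x = Rλ cos φ₀, y = Rφ, so h = 1 and k = cos 14.1° / cos φ.
At 65.5°: h = 1.000, k = 2.339; principal scales a = 2.339, b = 1.000.
sin(ω/2) = (a − b)/(a + b) = 1.339/3.339 = 0.4010, so ω = 2 arcsin(0.4010) ≈ 47.3°.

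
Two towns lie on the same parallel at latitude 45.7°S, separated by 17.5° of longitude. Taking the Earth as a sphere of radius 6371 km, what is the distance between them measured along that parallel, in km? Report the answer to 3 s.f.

1360 km

Arc length along a parallel = R cos φ · Δλ (with Δλ in radians).
= 6371 × cos 45.7° × (17.5° × π/180) = 6371 × 0.6984 × 0.3054 ≈ 1360 km.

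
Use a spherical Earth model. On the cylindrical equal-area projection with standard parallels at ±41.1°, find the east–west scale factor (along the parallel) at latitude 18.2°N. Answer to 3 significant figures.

0.793

Cylindrical equal-area (φ₀ = 41.1°): h = cos φ / cos 41.1° along meridians, k = cos 41.1° / cos φ along parallels; h·k = 1.
k = cos 41.1° / cos 18.2° = 0.7536/0.9500 = 0.7932.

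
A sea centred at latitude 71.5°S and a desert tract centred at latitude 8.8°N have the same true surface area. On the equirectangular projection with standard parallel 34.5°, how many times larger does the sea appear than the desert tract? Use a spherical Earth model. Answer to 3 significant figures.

3.11

In the equirectangular projection with standard parallel φ₀ = 34.5° (x = Rλ cos φ₀, y = Rφ), meridians are true-scale (h = 1) and the parallel scale is k = cos φ₀ / cos φ.
Areal scale at 71.5°: h·k = 1.000 × 2.597 = 2.597.
Areal scale at 8.8°: h·k = 1.000 × 0.8339 = 0.8339.
Ratio = 2.597/0.8339 ≈ 3.11.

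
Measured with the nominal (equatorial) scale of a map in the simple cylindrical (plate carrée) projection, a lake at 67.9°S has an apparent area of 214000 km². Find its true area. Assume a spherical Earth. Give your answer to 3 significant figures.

80500 km²

Plate carrée maps x = Rλ, y = Rφ. The meridian scale is h = 1 and the parallel scale is k = 1/cos φ = sec φ.
Areal scale = h·k = 1 × sec φ; at 67.9°, h = 1.000, k = 2.658, so h·k = 2.658.
True area = apparent / (areal scale) = 214000 / 2.658 ≈ 80500 km².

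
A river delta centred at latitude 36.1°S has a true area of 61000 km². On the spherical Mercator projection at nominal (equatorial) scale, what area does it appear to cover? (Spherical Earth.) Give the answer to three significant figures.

Mercator is conformal, so the point scale is isotropic: h = k = sec φ = 1/cos φ.
Areal scale = k² = sec²φ = 1/cos²(36.1°) = 1/0.8080² = 1.532.
Apparent area = 61000 × 1.532 ≈ 93400 km².

93400 km²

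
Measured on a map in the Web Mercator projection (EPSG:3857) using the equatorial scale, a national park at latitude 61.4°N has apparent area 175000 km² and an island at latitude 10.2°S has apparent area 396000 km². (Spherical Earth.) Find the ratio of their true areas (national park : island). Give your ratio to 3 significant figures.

0.105

Since Mercator area scale is 1/cos²φ, the true area equals the apparent area multiplied by cos²φ.
True area of national park: 175000 × cos²(61.4°) = 175000 × 0.2291 = 40100 km².
True area of island: 396000 × cos²(10.2°) = 396000 × 0.9686 = 383600 km².
Ratio = 40100 / 383600 ≈ 0.105.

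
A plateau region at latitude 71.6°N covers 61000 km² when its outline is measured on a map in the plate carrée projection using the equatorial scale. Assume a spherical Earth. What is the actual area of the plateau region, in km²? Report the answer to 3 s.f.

Plate carrée maps x = Rλ, y = Rφ. The meridian scale is h = 1 and the parallel scale is k = 1/cos φ = sec φ.
Areal scale = h·k = 1 × sec φ; at 71.6°, h = 1.000, k = 3.168, so h·k = 3.168.
True area = apparent / (areal scale) = 61000 / 3.168 ≈ 19300 km².

19300 km²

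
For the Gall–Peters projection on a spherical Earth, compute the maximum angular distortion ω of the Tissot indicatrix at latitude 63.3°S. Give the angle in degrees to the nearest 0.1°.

Gall–Peters is a cylindrical equal-area projection with standard parallels at ±45°. A cylindrical equal-area projection with standard parallel φ₀ has meridian scale h = cos φ / cos φ₀ and parallel scale k = cos φ₀ / cos φ (so areas are preserved, h·k = 1).
At 63.3°: h = 0.6354, k = 1.574; principal scales a = 1.574, b = 0.6354.
sin(ω/2) = (a − b)/(a + b) = 0.9383/2.209 = 0.4247, so ω = 2 arcsin(0.4247) ≈ 50.3°.

50.3°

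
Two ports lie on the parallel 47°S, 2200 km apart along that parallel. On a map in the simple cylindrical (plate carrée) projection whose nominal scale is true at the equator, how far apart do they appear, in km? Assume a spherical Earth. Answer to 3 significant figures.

3230 km

In the plate carrée (x = Rλ, y = Rφ), meridians are true-scale (h = 1) and parallels are stretched by k = sec φ.
Along the parallel, k = sec 47° = 1/0.6820 = 1.466.
Map distance = 2200 × 1.466 ≈ 3230 km.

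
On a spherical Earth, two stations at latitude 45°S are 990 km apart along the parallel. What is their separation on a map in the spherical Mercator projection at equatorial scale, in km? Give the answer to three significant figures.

The Mercator projection is conformal; its linear scale factor is the same in every direction and equals sec φ = 1/cos φ.
Along the parallel, k = sec 45° = 1/0.7071 = 1.414.
Map distance = 990 × 1.414 ≈ 1400 km.

1400 km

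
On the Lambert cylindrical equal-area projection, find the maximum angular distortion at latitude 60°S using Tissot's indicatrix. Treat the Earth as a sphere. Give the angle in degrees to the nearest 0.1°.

73.7°

The Lambert cylindrical equal-area projection is the cylindrical equal-area projection with its standard parallel at the equator (φ₀ = 0). A cylindrical equal-area projection with standard parallel φ₀ has meridian scale h = cos φ / cos φ₀ and parallel scale k = cos φ₀ / cos φ (so areas are preserved, h·k = 1).
At 60°: h = 0.5000, k = 2.000; principal scales a = 2.000, b = 0.5000.
sin(ω/2) = (a − b)/(a + b) = 1.500/2.500 = 0.6000, so ω = 2 arcsin(0.6000) ≈ 73.7°.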